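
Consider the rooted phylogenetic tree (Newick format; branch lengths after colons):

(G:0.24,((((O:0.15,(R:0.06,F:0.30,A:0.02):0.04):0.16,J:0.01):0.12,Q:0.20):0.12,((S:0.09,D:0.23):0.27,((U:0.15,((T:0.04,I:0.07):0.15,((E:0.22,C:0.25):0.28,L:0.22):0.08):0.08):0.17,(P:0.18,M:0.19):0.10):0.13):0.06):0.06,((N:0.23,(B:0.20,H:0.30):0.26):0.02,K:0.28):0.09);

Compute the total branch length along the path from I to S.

0.96

The path runs I → … → MRCA → … → S; the MRCA is the node subtending ((S,D),((U,((T,I),((E,C),L))),(P,M))).
Branch lengths along that path: 0.07 + 0.15 + 0.08 + 0.17 + 0.13 + 0.27 + 0.09 = 0.96.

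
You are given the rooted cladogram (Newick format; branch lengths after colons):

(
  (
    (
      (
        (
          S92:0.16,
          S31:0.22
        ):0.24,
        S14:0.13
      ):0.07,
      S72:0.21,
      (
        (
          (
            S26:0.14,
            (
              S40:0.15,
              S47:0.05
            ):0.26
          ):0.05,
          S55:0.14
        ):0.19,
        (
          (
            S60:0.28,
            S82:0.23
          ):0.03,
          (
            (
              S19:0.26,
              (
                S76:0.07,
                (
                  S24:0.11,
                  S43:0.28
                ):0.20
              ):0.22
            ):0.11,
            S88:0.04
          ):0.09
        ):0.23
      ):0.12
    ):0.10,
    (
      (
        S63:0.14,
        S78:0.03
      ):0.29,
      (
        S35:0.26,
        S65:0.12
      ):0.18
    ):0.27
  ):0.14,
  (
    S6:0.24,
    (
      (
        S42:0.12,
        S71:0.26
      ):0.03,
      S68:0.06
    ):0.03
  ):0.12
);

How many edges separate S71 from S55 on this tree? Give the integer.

9

The MRCA of S71 and S55 is the root of the tree.
From S71 up to that node: 4 branches. From S55 up to the same node: 5 branches. Total: 4 + 5 = 9.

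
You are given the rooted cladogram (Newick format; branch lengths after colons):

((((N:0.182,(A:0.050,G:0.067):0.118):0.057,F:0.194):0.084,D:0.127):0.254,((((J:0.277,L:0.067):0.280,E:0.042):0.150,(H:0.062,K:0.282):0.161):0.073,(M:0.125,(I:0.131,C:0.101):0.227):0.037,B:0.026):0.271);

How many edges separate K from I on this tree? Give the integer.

6

The MRCA of K and I is the node subtending ((((J,L),E),(H,K)),(M,(I,C)),B).
From K up to that node: 3 branches. From I up to the same node: 3 branches. Total: 3 + 3 = 6.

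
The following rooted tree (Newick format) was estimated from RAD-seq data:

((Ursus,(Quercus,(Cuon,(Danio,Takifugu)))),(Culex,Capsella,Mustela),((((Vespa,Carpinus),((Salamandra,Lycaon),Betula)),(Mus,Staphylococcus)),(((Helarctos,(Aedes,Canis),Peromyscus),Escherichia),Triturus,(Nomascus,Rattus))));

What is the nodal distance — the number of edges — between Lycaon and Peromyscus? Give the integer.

9

The MRCA of Lycaon and Peromyscus is the node subtending ((((Vespa,Carpinus),((Salamandra,Lycaon),Betula)),(Mus,Staphylococcus)),(((Helarctos,(Aedes,Canis),Peromyscus),Escherichia),Triturus,(Nomascus,Rattus))).
From Lycaon up to that node: 5 branches. From Peromyscus up to the same node: 4 branches. Total: 5 + 4 = 9.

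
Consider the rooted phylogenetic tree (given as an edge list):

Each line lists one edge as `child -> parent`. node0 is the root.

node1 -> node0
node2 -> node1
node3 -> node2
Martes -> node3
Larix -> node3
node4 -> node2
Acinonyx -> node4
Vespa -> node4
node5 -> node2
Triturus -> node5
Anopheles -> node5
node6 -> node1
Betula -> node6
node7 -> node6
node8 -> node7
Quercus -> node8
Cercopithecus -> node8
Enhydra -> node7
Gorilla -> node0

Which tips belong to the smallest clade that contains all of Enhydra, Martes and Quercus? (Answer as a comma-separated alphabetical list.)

Tracing Enhydra: it sits inside ((Quercus,Cercopithecus),Enhydra).
Tracing Martes: it sits inside (Martes,Larix).
Tracing Quercus: it sits inside (Quercus,Cercopithecus).
The smallest clade enclosing all 3 is (((Martes,Larix),(Acinonyx,Vespa),(Triturus,Anopheles)),(Betula,((Quercus,Cercopithecus),Enhydra))); the answer is its 10 terminal taxa in alphabetical order.

Acinonyx, Anopheles, Betula, Cercopithecus, Enhydra, Larix, Martes, Quercus, Triturus, Vespa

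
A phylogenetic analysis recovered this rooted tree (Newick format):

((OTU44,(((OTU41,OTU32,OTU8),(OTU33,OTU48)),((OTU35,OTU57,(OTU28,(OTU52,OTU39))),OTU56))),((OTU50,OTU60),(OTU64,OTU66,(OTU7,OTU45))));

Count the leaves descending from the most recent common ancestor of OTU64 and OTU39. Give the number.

The MRCA of OTU64 and OTU39 is the root, so the clade is the entire tree.
That clade contains 18 terminal taxa: OTU28, OTU32, OTU33, OTU35, OTU39, OTU41, OTU44, OTU45, OTU48, OTU50, OTU52, OTU56, OTU57, OTU60, OTU64, OTU66, OTU7, OTU8.

18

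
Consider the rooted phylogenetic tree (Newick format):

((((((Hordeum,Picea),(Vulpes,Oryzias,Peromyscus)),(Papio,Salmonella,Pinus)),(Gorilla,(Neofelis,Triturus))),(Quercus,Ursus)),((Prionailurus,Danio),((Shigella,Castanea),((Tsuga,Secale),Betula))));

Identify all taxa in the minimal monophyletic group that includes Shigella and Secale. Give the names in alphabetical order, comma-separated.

Tracing Shigella: it sits inside (Shigella,Castanea).
Tracing Secale: it sits inside (Tsuga,Secale).
The smallest clade enclosing both is ((Shigella,Castanea),((Tsuga,Secale),Betula)); the answer is its 5 terminal taxa in alphabetical order.

Betula, Castanea, Secale, Shigella, Tsuga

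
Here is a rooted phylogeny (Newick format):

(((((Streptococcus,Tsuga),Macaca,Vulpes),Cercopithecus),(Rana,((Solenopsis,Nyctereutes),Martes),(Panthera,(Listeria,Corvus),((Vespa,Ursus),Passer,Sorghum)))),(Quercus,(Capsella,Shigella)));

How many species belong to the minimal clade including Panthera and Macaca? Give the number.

The MRCA of Panthera and Macaca is the node subtending ((((Streptococcus,Tsuga),Macaca,Vulpes),Cercopithecus),(Rana,((Solenopsis,Nyctereutes),Martes),(Panthera,(Listeria,Corvus),((Vespa,Ursus),Passer,Sorghum)))).
That clade contains 16 terminal taxa: Cercopithecus, Corvus, Listeria, Macaca, Martes, Nyctereutes, Panthera, Passer, Rana, Solenopsis, Sorghum, Streptococcus, Tsuga, Ursus, Vespa, Vulpes.

16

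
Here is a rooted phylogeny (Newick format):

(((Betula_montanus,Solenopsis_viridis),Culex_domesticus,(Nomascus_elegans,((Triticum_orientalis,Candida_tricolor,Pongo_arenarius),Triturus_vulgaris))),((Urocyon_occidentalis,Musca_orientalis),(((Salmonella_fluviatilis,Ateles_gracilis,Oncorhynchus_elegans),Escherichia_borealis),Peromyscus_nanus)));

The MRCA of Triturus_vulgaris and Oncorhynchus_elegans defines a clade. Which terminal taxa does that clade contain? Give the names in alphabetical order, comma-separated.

Ateles_gracilis, Betula_montanus, Candida_tricolor, Culex_domesticus, Escherichia_borealis, Musca_orientalis, Nomascus_elegans, Oncorhynchus_elegans, Peromyscus_nanus, Pongo_arenarius, Salmonella_fluviatilis, Solenopsis_viridis, Triticum_orientalis, Triturus_vulgaris, Urocyon_occidentalis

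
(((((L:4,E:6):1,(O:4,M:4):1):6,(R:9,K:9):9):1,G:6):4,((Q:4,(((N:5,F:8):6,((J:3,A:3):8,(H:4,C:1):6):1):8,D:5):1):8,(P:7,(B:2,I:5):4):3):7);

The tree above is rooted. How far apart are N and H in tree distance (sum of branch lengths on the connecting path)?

The path runs N → … → MRCA → … → H; the MRCA is the node subtending ((N,F),((J,A),(H,C))).
Branch lengths along that path: 5 + 6 + 1 + 6 + 4 = 22.

22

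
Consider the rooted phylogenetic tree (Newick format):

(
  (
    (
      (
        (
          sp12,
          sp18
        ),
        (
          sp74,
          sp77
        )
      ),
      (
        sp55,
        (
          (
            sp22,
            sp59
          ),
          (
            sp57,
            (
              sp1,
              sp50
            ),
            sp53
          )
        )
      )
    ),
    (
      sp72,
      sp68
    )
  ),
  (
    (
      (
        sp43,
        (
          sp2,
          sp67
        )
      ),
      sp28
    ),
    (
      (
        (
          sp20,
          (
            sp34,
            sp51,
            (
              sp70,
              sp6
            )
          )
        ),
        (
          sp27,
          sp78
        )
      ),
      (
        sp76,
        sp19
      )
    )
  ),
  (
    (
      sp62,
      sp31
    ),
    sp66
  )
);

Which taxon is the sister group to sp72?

sp72 attaches to the tree at the node subtending (sp72,sp68).
The other lineage descending from that same node — the sister group — is the single tip sp68.

sp68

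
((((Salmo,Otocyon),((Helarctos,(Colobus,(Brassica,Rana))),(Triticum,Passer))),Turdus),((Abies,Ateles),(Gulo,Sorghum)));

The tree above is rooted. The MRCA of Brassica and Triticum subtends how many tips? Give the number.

The MRCA of Brassica and Triticum is the node subtending ((Helarctos,(Colobus,(Brassica,Rana))),(Triticum,Passer)).
That clade contains 6 terminal taxa: Brassica, Colobus, Helarctos, Passer, Rana, Triticum.

6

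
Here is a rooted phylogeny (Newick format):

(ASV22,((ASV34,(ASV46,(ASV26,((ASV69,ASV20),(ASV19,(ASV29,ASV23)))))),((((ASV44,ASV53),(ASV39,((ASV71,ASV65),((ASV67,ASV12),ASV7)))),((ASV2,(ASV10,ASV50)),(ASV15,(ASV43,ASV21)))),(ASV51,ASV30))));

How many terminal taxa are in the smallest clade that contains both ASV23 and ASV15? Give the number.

The MRCA of ASV23 and ASV15 is the node subtending ((ASV34,(ASV46,(ASV26,((ASV69,ASV20),(ASV19,(ASV29,ASV23)))))),((((ASV44,ASV53),(ASV39,((ASV71,ASV65),((ASV67,ASV12),ASV7)))),((ASV2,(ASV10,ASV50)),(ASV15,(ASV43,ASV21)))),(ASV51,ASV30))).
That clade contains 24 terminal taxa: ASV10, ASV12, ASV15, ASV19, ASV2, ASV20, ASV21, ASV23, ASV26, ASV29, ASV30, ASV34, ASV39, ASV43, ASV44, ASV46, ASV50, ASV51, ASV53, ASV65, ASV67, ASV69, ASV7, ASV71.

24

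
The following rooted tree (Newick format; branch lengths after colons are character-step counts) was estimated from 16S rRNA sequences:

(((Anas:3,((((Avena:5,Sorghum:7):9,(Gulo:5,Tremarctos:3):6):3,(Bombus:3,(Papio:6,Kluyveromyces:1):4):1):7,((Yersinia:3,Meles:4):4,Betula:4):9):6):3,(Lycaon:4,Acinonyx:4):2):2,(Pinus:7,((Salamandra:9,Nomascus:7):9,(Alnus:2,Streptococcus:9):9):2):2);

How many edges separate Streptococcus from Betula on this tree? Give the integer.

The MRCA of Streptococcus and Betula is the root of the tree.
From Streptococcus up to that node: 4 branches. From Betula up to the same node: 5 branches. Total: 4 + 5 = 9.

9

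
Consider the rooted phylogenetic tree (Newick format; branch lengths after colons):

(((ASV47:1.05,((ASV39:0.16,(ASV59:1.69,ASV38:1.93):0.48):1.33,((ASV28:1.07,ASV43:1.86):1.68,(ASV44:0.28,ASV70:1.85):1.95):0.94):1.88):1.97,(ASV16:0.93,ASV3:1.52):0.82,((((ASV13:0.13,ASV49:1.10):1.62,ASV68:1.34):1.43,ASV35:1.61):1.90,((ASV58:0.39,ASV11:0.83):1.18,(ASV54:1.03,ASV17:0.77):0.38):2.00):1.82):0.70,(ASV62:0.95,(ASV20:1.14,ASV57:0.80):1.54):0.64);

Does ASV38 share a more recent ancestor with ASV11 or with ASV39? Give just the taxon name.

The MRCA of ASV38 and ASV39 subtends (ASV39,(ASV59,ASV38)) (3 taxa).
The MRCA of ASV38 and ASV11 subtends ((ASV47,((ASV39,(ASV59,ASV38)),((ASV28,ASV43),(ASV44,ASV70)))),(ASV16,ASV3),((((ASV13,ASV49),ASV68),ASV35),((ASV58,ASV11),(ASV54,ASV17)))) (18 taxa).
The first is nested inside the second, so ASV38 shares a more recent common ancestor with ASV39.

ASV39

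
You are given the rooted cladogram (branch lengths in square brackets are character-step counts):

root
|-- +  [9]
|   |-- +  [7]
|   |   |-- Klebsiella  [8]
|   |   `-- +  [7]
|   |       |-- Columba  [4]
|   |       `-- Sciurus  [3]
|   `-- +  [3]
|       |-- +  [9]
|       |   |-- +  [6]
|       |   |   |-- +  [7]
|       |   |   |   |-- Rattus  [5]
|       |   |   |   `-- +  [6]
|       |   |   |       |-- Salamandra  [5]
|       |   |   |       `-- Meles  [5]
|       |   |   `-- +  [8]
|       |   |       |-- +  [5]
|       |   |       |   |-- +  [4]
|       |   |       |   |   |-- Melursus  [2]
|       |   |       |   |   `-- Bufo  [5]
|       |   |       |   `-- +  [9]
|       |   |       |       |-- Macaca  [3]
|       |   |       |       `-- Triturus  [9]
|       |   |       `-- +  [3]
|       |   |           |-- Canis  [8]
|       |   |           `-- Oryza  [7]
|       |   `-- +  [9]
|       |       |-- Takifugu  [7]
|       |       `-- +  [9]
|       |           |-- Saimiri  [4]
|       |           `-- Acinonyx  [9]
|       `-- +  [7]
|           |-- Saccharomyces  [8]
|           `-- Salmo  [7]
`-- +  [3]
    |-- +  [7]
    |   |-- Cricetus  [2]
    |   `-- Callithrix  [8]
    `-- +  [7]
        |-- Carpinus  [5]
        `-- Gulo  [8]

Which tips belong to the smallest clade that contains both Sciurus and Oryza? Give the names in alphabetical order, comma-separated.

Acinonyx, Bufo, Canis, Columba, Klebsiella, Macaca, Meles, Melursus, Oryza, Rattus, Saccharomyces, Saimiri, Salamandra, Salmo, Sciurus, Takifugu, Triturus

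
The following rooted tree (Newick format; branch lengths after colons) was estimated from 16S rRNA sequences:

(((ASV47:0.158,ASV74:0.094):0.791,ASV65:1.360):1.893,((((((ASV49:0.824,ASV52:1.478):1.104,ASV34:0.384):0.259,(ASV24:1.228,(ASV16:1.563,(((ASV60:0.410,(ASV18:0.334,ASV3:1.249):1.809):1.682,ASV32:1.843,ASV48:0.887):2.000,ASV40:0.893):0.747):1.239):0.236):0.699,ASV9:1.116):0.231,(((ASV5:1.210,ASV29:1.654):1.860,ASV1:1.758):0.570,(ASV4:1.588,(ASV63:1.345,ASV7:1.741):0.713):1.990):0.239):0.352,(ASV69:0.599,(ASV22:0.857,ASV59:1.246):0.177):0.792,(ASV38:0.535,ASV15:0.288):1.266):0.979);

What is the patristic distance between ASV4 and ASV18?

The path runs ASV4 → … → MRCA → … → ASV18; the MRCA is the node subtending (((((ASV49,ASV52),ASV34),(ASV24,(ASV16,(((ASV60,(ASV18,ASV3)),ASV32,ASV48),ASV40)))),ASV9),(((ASV5,ASV29),ASV1),(ASV4,(ASV63,ASV7)))).
Branch lengths along that path: 1.588 + 1.990 + 0.239 + 0.231 + 0.699 + 0.236 + 1.239 + 0.747 + 2.000 + 1.682 + 1.809 + 0.334 = 12.794.

12.794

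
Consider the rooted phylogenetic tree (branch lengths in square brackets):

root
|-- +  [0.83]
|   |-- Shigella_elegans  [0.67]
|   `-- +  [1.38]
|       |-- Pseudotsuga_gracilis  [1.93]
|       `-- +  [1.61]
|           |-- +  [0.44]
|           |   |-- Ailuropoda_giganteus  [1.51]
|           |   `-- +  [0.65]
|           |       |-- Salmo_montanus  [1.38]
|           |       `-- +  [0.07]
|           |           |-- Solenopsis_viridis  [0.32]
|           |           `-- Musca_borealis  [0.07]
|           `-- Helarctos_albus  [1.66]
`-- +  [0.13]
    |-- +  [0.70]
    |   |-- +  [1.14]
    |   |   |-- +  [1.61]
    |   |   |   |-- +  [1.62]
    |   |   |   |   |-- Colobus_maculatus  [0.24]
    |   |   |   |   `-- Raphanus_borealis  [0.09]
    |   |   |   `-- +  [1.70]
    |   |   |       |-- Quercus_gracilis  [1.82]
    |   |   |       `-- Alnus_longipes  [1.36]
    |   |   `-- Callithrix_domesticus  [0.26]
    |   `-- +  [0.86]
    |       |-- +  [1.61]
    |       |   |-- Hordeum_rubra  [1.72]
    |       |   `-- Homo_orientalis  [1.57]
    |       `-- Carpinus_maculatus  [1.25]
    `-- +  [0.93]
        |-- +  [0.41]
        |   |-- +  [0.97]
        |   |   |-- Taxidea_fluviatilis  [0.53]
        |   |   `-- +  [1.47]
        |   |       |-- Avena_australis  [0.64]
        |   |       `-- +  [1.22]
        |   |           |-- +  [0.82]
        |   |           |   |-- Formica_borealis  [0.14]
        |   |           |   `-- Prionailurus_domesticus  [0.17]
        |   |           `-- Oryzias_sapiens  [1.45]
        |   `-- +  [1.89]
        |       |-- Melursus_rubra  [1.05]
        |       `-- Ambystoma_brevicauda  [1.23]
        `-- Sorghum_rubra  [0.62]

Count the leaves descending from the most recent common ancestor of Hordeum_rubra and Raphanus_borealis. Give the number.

8

The MRCA of Hordeum_rubra and Raphanus_borealis is the node subtending ((((Colobus_maculatus,Raphanus_borealis),(Quercus_gracilis,Alnus_longipes)),Callithrix_domesticus),((Hordeum_rubra,Homo_orientalis),Carpinus_maculatus)).
That clade contains 8 terminal taxa: Alnus_longipes, Callithrix_domesticus, Carpinus_maculatus, Colobus_maculatus, Homo_orientalis, Hordeum_rubra, Quercus_gracilis, Raphanus_borealis.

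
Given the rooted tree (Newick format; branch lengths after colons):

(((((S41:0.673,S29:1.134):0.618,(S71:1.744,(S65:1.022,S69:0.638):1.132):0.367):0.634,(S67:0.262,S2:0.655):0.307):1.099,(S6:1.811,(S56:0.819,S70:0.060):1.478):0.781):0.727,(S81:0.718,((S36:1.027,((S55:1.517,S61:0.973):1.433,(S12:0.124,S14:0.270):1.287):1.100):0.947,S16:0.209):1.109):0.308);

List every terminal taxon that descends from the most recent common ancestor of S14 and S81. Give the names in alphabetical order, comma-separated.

S12, S14, S16, S36, S55, S61, S81

Tracing S14: it sits inside (S12,S14).
Tracing S81: it sits inside (S81,((S36,((S55,S61),(S12,S14))),S16)).
The smallest clade enclosing both is (S81,((S36,((S55,S61),(S12,S14))),S16)); the answer is its 7 terminal taxa in alphabetical order.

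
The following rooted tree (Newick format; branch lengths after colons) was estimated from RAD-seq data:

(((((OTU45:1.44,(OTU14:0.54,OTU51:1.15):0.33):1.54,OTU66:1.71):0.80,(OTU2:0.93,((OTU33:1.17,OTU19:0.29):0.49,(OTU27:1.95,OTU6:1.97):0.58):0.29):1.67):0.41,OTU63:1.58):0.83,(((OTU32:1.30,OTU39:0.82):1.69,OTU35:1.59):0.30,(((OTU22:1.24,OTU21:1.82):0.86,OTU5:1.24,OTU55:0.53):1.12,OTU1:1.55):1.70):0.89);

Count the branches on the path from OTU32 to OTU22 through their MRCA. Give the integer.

The MRCA of OTU32 and OTU22 is the node subtending (((OTU32,OTU39),OTU35),(((OTU22,OTU21),OTU5,OTU55),OTU1)).
From OTU32 up to that node: 3 branches. From OTU22 up to the same node: 4 branches. Total: 3 + 4 = 7.

7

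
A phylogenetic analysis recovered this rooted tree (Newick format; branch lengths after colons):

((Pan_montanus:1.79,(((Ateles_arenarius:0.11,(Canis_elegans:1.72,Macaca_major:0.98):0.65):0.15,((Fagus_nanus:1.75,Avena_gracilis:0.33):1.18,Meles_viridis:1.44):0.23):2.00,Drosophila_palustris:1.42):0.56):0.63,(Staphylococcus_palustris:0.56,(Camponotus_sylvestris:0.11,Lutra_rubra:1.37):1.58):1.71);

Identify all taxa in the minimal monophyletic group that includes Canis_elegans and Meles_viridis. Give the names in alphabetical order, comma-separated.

Ateles_arenarius, Avena_gracilis, Canis_elegans, Fagus_nanus, Macaca_major, Meles_viridis

Tracing Canis_elegans: it sits inside (Canis_elegans,Macaca_major).
Tracing Meles_viridis: it sits inside ((Fagus_nanus,Avena_gracilis),Meles_viridis).
The smallest clade enclosing both is ((Ateles_arenarius,(Canis_elegans,Macaca_major)),((Fagus_nanus,Avena_gracilis),Meles_viridis)); the answer is its 6 terminal taxa in alphabetical order.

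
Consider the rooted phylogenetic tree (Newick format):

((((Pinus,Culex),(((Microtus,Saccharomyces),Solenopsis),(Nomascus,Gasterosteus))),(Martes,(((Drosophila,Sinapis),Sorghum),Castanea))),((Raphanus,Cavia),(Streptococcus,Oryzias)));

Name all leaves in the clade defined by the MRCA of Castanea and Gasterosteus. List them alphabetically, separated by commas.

Tracing Castanea: it sits inside (((Drosophila,Sinapis),Sorghum),Castanea).
Tracing Gasterosteus: it sits inside (Nomascus,Gasterosteus).
The smallest clade enclosing both is (((Pinus,Culex),(((Microtus,Saccharomyces),Solenopsis),(Nomascus,Gasterosteus))),(Martes,(((Drosophila,Sinapis),Sorghum),Castanea))); the answer is its 12 terminal taxa in alphabetical order.

Castanea, Culex, Drosophila, Gasterosteus, Martes, Microtus, Nomascus, Pinus, Saccharomyces, Sinapis, Solenopsis, Sorghum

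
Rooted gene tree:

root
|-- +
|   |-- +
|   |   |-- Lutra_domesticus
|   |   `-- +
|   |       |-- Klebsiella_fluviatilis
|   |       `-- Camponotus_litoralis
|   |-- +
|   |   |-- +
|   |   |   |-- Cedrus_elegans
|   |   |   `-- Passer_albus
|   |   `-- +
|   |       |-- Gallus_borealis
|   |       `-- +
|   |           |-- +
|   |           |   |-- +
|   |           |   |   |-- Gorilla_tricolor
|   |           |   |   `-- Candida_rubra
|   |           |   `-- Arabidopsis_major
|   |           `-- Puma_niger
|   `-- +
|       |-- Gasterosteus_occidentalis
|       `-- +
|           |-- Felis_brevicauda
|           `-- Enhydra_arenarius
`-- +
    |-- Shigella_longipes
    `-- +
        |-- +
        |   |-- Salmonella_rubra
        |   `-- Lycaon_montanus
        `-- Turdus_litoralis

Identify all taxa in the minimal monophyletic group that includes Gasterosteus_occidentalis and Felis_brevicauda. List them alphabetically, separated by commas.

Enhydra_arenarius, Felis_brevicauda, Gasterosteus_occidentalis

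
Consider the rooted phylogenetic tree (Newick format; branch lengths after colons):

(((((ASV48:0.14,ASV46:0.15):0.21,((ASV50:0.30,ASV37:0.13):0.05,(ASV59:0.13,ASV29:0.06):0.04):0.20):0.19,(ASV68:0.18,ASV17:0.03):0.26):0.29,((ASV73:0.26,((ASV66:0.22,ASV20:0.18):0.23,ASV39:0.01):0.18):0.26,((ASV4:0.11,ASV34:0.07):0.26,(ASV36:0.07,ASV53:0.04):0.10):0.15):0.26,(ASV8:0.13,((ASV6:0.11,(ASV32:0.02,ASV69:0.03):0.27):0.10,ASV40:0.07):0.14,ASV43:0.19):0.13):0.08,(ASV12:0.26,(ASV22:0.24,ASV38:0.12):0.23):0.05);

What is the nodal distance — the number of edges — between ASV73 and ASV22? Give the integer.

The MRCA of ASV73 and ASV22 is the root of the tree.
From ASV73 up to that node: 4 branches. From ASV22 up to the same node: 3 branches. Total: 4 + 3 = 7.

7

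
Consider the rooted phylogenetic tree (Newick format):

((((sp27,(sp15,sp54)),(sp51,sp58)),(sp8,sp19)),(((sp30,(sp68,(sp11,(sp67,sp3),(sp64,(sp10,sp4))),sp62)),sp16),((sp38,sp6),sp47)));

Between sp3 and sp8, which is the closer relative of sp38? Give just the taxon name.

sp3

The MRCA of sp38 and sp3 subtends (((sp30,(sp68,(sp11,(sp67,sp3),(sp64,(sp10,sp4))),sp62)),sp16),((sp38,sp6),sp47)) (13 taxa).
The MRCA of sp38 and sp8 is the root, subtending the entire tree (20 taxa).
The first is nested inside the second, so sp38 shares a more recent common ancestor with sp3.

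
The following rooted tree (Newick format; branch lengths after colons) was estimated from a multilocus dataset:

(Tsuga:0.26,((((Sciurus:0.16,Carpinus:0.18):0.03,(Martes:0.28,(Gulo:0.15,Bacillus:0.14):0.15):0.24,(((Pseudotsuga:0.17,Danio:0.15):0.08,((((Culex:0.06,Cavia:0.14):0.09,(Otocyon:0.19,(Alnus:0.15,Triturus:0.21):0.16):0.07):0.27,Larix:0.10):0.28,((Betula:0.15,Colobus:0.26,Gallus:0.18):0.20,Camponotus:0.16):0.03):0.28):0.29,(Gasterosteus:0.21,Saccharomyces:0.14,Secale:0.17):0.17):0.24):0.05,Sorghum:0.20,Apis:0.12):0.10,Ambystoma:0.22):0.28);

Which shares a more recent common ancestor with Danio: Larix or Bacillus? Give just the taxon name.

The MRCA of Danio and Larix subtends ((Pseudotsuga,Danio),((((Culex,Cavia),(Otocyon,(Alnus,Triturus))),Larix),((Betula,Colobus,Gallus),Camponotus))) (12 taxa).
The MRCA of Danio and Bacillus subtends ((Sciurus,Carpinus),(Martes,(Gulo,Bacillus)),(((Pseudotsuga,Danio),((((Culex,Cavia),(Otocyon,(Alnus,Triturus))),Larix),((Betula,Colobus,Gallus),Camponotus))),(Gasterosteus,Saccharomyces,Secale))) (20 taxa).
The first is nested inside the second, so Danio shares a more recent common ancestor with Larix.

Larix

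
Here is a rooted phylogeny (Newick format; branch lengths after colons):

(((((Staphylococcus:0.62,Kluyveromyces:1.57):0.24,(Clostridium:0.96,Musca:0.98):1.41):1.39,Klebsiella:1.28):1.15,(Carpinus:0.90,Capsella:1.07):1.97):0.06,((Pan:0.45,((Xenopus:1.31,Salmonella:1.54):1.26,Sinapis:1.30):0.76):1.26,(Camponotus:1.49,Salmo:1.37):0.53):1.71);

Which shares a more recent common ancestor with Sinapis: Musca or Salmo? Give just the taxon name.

Salmo

The MRCA of Sinapis and Salmo subtends ((Pan,((Xenopus,Salmonella),Sinapis)),(Camponotus,Salmo)) (6 taxa).
The MRCA of Sinapis and Musca is the root, subtending the entire tree (13 taxa).
The first is nested inside the second, so Sinapis shares a more recent common ancestor with Salmo.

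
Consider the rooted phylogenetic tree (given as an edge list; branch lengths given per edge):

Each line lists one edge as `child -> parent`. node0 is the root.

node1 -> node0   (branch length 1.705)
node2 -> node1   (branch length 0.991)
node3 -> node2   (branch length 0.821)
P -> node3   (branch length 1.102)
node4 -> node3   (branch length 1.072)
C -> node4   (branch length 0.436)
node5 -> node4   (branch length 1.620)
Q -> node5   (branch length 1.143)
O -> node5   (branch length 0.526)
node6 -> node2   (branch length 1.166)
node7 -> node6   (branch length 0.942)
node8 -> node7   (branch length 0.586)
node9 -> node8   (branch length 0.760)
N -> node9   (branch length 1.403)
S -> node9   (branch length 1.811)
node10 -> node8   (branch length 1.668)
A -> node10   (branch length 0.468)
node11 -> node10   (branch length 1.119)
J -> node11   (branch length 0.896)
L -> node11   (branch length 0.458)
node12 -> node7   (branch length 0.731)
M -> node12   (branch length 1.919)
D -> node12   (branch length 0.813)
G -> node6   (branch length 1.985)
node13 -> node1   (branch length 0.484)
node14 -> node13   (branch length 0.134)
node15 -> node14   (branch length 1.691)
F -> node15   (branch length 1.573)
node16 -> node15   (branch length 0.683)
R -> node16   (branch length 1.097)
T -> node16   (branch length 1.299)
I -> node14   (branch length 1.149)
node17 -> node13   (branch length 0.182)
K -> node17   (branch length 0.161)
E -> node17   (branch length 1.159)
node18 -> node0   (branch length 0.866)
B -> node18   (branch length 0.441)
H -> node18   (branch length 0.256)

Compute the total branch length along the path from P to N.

The path runs P → … → MRCA → … → N; the MRCA is the node subtending ((P,(C,(Q,O))),((((N,S),(A,(J,L))),(M,D)),G)).
Branch lengths along that path: 1.102 + 0.821 + 1.166 + 0.942 + 0.586 + 0.760 + 1.403 = 6.780.

6.780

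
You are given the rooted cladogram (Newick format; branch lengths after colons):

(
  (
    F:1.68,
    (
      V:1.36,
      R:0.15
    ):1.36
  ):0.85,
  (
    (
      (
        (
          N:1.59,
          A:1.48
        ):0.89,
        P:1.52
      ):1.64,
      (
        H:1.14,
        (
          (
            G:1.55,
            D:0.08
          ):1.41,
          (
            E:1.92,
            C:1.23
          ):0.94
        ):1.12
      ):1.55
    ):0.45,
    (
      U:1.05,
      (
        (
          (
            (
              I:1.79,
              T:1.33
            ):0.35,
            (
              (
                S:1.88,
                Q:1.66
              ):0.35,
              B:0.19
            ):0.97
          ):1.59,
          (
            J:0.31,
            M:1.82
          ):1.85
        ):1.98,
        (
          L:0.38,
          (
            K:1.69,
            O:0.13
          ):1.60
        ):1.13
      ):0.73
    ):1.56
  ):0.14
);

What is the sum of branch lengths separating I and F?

10.67

The path runs I → … → MRCA → … → F; the MRCA is the root of the tree.
Branch lengths along that path: 1.79 + 0.35 + 1.59 + 1.98 + 0.73 + 1.56 + 0.14 + 0.85 + 1.68 = 10.67.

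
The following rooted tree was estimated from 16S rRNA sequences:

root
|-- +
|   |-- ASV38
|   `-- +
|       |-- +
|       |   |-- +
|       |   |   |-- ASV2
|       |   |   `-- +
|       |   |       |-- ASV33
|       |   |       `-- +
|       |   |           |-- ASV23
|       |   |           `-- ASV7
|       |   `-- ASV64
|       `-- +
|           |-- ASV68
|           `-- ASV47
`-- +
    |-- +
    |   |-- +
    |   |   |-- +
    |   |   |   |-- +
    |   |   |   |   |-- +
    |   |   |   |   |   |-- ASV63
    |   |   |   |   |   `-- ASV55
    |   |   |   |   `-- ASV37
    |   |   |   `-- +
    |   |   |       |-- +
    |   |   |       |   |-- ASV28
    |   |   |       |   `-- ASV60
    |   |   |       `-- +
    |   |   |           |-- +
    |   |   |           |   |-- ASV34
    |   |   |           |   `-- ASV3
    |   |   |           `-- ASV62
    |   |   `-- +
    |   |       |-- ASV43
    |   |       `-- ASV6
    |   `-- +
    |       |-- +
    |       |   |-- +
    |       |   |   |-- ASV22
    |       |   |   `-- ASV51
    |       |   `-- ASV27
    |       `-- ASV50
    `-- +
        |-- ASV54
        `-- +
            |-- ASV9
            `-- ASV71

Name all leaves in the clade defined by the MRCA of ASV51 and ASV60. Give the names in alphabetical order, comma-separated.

ASV22, ASV27, ASV28, ASV3, ASV34, ASV37, ASV43, ASV50, ASV51, ASV55, ASV6, ASV60, ASV62, ASV63

Tracing ASV51: it sits inside (ASV22,ASV51).
Tracing ASV60: it sits inside (ASV28,ASV60).
The smallest clade enclosing both is (((((ASV63,ASV55),ASV37),((ASV28,ASV60),((ASV34,ASV3),ASV62))),(ASV43,ASV6)),(((ASV22,ASV51),ASV27),ASV50)); the answer is its 14 terminal taxa in alphabetical order.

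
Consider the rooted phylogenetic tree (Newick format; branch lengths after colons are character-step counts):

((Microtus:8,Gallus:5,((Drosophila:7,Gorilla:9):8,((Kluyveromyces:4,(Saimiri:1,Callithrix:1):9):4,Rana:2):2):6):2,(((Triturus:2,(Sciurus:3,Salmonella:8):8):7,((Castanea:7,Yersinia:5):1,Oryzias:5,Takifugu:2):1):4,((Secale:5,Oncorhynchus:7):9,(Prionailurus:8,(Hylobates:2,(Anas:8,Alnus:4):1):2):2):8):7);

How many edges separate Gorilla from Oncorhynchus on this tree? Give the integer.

The MRCA of Gorilla and Oncorhynchus is the root of the tree.
From Gorilla up to that node: 4 branches. From Oncorhynchus up to the same node: 4 branches. Total: 4 + 4 = 8.

8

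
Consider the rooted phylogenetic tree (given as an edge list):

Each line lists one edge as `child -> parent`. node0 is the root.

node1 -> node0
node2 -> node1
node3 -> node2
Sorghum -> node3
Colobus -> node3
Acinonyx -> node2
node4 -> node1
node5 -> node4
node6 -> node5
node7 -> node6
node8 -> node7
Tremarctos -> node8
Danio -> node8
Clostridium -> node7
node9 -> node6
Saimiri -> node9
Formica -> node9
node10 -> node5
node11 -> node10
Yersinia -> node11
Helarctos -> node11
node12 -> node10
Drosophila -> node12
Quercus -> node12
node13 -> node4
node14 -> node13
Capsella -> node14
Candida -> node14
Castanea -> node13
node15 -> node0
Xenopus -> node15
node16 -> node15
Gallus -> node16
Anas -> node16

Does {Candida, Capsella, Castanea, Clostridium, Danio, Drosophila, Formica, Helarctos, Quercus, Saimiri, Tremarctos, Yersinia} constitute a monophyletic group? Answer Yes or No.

Yes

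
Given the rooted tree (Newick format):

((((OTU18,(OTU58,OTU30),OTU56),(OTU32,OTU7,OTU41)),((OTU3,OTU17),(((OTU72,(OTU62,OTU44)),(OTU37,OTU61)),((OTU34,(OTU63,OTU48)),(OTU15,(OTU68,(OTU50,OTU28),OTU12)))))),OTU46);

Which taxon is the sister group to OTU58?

OTU58 attaches to the tree at the node subtending (OTU58,OTU30).
The other lineage descending from that same node — the sister group — is the single tip OTU30.

OTU30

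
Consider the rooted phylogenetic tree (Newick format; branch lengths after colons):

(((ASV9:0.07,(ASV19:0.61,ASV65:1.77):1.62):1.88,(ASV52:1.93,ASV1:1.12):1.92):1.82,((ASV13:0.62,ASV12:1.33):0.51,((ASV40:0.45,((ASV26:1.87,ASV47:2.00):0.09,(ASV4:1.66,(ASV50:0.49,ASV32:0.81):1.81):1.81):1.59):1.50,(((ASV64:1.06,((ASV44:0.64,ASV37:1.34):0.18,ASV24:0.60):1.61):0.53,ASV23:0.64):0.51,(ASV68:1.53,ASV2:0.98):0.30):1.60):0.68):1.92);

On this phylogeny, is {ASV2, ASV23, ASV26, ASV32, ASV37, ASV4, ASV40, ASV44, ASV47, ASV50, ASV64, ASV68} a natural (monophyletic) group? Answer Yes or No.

No

The MRCA of the listed taxa subtends ((ASV40,((ASV26,ASV47),(ASV4,(ASV50,ASV32)))),(((ASV64,((ASV44,ASV37),ASV24)),ASV23),(ASV68,ASV2))).
That clade also contains ASV24, which is not in the proposed group, so the group is not monophyletic.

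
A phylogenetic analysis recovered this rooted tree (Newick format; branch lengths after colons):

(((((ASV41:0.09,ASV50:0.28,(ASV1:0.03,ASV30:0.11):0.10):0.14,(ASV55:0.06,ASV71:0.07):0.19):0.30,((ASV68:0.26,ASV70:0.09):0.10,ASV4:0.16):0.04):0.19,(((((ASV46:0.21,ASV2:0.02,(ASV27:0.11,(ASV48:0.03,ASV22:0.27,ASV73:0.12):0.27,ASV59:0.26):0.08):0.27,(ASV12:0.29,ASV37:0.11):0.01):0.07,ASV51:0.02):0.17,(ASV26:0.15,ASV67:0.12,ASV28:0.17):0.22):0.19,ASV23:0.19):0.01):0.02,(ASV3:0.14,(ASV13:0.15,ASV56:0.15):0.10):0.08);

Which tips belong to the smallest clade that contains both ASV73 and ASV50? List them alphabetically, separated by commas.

ASV1, ASV12, ASV2, ASV22, ASV23, ASV26, ASV27, ASV28, ASV30, ASV37, ASV4, ASV41, ASV46, ASV48, ASV50, ASV51, ASV55, ASV59, ASV67, ASV68, ASV70, ASV71, ASV73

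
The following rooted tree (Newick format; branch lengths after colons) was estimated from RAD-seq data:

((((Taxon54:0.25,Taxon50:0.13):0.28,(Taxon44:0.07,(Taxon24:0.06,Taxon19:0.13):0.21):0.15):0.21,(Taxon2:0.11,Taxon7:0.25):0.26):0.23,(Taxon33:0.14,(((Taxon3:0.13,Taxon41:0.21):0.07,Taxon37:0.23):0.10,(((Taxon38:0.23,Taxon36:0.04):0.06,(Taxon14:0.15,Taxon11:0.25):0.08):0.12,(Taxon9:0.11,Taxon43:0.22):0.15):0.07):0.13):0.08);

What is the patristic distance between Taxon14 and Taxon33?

The path runs Taxon14 → … → MRCA → … → Taxon33; the MRCA is the node subtending (Taxon33,(((Taxon3,Taxon41),Taxon37),(((Taxon38,Taxon36),(Taxon14,Taxon11)),(Taxon9,Taxon43)))).
Branch lengths along that path: 0.15 + 0.08 + 0.12 + 0.07 + 0.13 + 0.14 = 0.69.

0.69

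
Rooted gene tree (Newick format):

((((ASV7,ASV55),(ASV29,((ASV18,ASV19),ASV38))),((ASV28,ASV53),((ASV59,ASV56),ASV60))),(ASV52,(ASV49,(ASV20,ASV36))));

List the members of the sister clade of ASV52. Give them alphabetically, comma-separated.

ASV20, ASV36, ASV49

ASV52 attaches to the tree at the node subtending (ASV52,(ASV49,(ASV20,ASV36))).
The other lineage descending from that same node — the sister group — is (ASV49,(ASV20,ASV36)); its 3 tips in alphabetical order are the answer.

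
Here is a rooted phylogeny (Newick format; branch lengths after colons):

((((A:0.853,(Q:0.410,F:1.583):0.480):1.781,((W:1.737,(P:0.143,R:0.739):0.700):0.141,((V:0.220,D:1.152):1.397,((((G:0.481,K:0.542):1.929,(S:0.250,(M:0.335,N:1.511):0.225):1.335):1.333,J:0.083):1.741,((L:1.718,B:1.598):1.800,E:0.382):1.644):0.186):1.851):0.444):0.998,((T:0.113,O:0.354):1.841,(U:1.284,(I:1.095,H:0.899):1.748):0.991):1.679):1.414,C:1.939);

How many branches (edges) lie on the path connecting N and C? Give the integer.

11

The MRCA of N and C is the root of the tree.
From N up to that node: 10 branches. From C up to the same node: 1 branch. Total: 10 + 1 = 11.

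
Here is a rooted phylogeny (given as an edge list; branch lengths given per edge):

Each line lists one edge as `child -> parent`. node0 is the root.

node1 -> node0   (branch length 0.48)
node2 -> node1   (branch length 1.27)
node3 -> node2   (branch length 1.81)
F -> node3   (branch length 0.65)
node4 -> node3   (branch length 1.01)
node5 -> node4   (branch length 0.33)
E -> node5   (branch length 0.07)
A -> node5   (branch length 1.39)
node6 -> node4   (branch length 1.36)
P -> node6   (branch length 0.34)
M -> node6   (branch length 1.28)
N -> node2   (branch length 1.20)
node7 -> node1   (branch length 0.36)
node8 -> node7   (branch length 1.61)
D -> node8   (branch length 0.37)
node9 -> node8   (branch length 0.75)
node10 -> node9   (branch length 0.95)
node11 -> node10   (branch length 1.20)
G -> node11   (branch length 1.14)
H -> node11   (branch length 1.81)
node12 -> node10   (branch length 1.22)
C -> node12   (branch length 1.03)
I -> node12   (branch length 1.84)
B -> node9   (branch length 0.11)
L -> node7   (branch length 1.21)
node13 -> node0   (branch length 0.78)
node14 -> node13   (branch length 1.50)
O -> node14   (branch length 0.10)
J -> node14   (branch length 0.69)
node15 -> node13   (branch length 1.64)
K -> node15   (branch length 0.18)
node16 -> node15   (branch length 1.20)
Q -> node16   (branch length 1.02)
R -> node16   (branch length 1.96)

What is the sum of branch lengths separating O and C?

8.78

The path runs O → … → MRCA → … → C; the MRCA is the root of the tree.
Branch lengths along that path: 0.10 + 1.50 + 0.78 + 0.48 + 0.36 + 1.61 + 0.75 + 0.95 + 1.22 + 1.03 = 8.78.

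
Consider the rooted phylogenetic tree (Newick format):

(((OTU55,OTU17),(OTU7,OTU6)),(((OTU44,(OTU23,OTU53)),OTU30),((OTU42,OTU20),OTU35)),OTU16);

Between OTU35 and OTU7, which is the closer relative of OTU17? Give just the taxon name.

OTU7

The MRCA of OTU17 and OTU7 subtends ((OTU55,OTU17),(OTU7,OTU6)) (4 taxa).
The MRCA of OTU17 and OTU35 is the root, subtending the entire tree (12 taxa).
The first is nested inside the second, so OTU17 shares a more recent common ancestor with OTU7.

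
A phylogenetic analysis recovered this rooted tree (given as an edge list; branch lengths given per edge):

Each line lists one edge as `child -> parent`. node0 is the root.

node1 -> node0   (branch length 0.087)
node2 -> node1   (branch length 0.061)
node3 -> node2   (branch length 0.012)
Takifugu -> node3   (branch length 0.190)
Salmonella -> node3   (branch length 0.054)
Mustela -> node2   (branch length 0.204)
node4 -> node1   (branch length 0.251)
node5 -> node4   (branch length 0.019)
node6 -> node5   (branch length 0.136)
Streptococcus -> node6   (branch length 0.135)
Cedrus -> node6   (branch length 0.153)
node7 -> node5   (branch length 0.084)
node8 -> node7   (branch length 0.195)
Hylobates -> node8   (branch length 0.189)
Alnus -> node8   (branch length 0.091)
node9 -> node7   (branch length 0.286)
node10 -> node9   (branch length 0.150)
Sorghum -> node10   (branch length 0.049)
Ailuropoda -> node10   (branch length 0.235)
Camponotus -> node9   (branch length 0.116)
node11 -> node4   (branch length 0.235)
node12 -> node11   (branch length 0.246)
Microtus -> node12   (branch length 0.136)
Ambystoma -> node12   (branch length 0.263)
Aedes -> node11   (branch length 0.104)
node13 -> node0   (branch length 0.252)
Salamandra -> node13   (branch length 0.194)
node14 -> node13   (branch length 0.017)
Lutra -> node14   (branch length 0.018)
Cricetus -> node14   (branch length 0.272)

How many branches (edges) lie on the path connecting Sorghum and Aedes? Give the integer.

7

The MRCA of Sorghum and Aedes is the node subtending (((Streptococcus,Cedrus),((Hylobates,Alnus),((Sorghum,Ailuropoda),Camponotus))),((Microtus,Ambystoma),Aedes)).
From Sorghum up to that node: 5 branches. From Aedes up to the same node: 2 branches. Total: 5 + 2 = 7.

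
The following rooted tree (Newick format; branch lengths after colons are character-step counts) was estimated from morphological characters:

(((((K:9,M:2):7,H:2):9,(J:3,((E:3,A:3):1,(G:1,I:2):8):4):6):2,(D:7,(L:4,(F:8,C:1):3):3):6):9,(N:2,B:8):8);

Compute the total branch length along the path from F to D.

21

The path runs F → … → MRCA → … → D; the MRCA is the node subtending (D,(L,(F,C))).
Branch lengths along that path: 8 + 3 + 3 + 7 = 21.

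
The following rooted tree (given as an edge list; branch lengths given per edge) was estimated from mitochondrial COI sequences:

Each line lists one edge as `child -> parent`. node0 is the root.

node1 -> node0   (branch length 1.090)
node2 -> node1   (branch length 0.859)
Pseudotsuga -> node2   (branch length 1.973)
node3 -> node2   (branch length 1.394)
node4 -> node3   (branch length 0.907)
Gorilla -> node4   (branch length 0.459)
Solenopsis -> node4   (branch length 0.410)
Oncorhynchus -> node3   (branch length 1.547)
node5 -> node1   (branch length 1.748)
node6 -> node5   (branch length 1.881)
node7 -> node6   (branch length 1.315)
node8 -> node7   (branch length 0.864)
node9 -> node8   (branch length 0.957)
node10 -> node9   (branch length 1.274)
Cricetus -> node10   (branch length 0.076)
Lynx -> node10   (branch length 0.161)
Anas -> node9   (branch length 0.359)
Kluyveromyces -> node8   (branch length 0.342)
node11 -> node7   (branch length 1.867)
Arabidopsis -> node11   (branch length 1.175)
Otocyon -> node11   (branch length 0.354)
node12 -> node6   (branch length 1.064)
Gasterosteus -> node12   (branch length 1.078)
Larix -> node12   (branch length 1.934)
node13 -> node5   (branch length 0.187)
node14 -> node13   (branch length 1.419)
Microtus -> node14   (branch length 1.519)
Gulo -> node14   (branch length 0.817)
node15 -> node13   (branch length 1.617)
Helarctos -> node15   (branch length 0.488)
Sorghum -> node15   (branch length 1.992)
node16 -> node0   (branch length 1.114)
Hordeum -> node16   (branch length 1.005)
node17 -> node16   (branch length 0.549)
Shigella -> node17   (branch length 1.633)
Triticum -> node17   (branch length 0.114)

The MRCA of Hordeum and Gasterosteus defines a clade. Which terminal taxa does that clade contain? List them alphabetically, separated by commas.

Tracing Hordeum: it sits inside (Hordeum,(Shigella,Triticum)).
Tracing Gasterosteus: it sits inside (Gasterosteus,Larix).
The smallest clade enclosing both is the whole tree (their MRCA is the root), so the answer is all 19 tips in alphabetical order.

Anas, Arabidopsis, Cricetus, Gasterosteus, Gorilla, Gulo, Helarctos, Hordeum, Kluyveromyces, Larix, Lynx, Microtus, Oncorhynchus, Otocyon, Pseudotsuga, Shigella, Solenopsis, Sorghum, Triticum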